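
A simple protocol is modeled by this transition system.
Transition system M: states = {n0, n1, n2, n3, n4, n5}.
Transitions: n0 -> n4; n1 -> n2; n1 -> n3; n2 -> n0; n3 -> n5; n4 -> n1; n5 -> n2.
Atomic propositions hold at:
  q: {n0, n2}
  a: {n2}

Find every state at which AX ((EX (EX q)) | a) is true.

{n0, n1, n3, n4, n5}

Sat(EX q) = {s : some successor in {n0, n2}} = {n1, n2, n5}
Sat(EX (EX q)) = {s : some successor in {n1, n2, n5}} = {n1, n3, n4, n5}
Sat((EX (EX q)) | a) = {n1, n2, n3, n4, n5}
Sat(AX ((EX (EX q)) | a)) = {s : every successor in {n1, n2, n3, n4, n5}} = {n0, n1, n3, n4, n5}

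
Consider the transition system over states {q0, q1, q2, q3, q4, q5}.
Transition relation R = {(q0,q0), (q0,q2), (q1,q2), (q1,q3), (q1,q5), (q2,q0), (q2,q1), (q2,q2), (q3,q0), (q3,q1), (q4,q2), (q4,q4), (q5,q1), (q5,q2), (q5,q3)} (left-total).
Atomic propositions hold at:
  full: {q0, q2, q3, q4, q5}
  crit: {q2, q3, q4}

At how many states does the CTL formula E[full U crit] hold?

E[full U crit]: least fixpoint, start Z0 = Sat(crit) = {q2, q3, q4}, add states in Sat(full) with some successor in Z. Z1 = {q0, q2, q3, q4, q5}; fixed.
Sat(E[full U crit]) = {q0, q2, q3, q4, q5}
|Sat(E[full U crit])| = |{q0, q2, q3, q4, q5}| = 5.

5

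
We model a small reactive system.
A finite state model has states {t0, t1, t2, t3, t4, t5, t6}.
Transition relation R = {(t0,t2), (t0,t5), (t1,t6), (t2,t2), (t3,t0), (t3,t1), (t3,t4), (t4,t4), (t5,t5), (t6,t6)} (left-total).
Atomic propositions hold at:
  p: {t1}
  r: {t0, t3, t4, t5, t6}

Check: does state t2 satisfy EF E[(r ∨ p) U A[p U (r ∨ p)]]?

Sat(r ∨ p) = {t0, t1, t3, t4, t5, t6}
A[p U (r ∨ p)]: least fixpoint, start Z0 = Sat((r ∨ p)) = {t0, t1, t3, t4, t5, t6}, add states in Sat(p) with every successor in Z. Already a fixed point.
Sat(A[p U (r ∨ p)]) = {t0, t1, t3, t4, t5, t6}
E[(r ∨ p) U A[p U (r ∨ p)]]: least fixpoint, start Z0 = Sat(A[p U (r ∨ p)]) = {t0, t1, t3, t4, t5, t6}, add states in Sat(r ∨ p) with some successor in Z. Already a fixed point.
Sat(E[(r ∨ p) U A[p U (r ∨ p)]]) = {t0, t1, t3, t4, t5, t6}
EF E[(r ∨ p) U A[p U (r ∨ p)]]: least fixpoint, start Z0 = {t0, t1, t3, t4, t5, t6}, add states with some successor in Z. Already a fixed point.
Sat(EF E[(r ∨ p) U A[p U (r ∨ p)]]) = {t0, t1, t3, t4, t5, t6}
t2 ∉ Sat(EF E[(r ∨ p) U A[p U (r ∨ p)]]) = {t0, t1, t3, t4, t5, t6}, so the formula does not hold at t2.

No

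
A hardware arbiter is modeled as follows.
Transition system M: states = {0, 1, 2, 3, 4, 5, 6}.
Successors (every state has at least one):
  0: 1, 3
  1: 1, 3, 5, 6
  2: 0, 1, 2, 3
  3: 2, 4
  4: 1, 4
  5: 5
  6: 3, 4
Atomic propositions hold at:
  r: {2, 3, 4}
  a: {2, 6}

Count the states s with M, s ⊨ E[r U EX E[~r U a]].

Sat(~r) = {0, 1, 5, 6}
E[~r U a]: least fixpoint, start Z0 = Sat(a) = {2, 6}, add states in Sat(~r) with some successor in Z. Z1 = {1, 2, 6}; Z2 = {0, 1, 2, 6}; fixed.
Sat(E[~r U a]) = {0, 1, 2, 6}
Sat(EX E[~r U a]) = {s : some successor in {0, 1, 2, 6}} = {0, 1, 2, 3, 4}
E[r U EX E[~r U a]]: least fixpoint, start Z0 = Sat(EX E[~r U a]) = {0, 1, 2, 3, 4}, add states in Sat(r) with some successor in Z. Already a fixed point.
Sat(E[r U EX E[~r U a]]) = {0, 1, 2, 3, 4}
|Sat(E[r U EX E[~r U a]])| = |{0, 1, 2, 3, 4}| = 5.

5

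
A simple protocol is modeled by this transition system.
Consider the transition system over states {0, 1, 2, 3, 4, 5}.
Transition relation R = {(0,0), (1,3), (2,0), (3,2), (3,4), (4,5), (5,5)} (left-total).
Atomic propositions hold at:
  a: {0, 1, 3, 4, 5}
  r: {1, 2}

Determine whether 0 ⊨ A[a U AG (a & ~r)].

Yes

Sat(~r) = {0, 3, 4, 5}
Sat(a & ~r) = {0, 3, 4, 5}
AG (a & ~r): greatest fixpoint, start Z0 = {0, 3, 4, 5}, keep only states in Sat with every successor in Z. Z1 = {0, 4, 5}; fixed.
Sat(AG (a & ~r)) = {0, 4, 5}
A[a U AG (a & ~r)]: least fixpoint, start Z0 = Sat(AG (a & ~r)) = {0, 4, 5}, add states in Sat(a) with every successor in Z. Already a fixed point.
Sat(A[a U AG (a & ~r)]) = {0, 4, 5}
0 ∈ Sat(A[a U AG (a & ~r)]) = {0, 4, 5}, so the formula holds at 0.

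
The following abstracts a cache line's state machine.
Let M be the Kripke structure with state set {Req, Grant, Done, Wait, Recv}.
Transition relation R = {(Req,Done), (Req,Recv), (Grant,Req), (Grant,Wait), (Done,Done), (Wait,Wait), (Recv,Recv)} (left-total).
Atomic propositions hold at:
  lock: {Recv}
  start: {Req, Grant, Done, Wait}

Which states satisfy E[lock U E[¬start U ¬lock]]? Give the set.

{Req, Grant, Done, Wait}

Sat(¬start) = {Recv}
Sat(¬lock) = {Req, Grant, Done, Wait}
E[¬start U ¬lock]: least fixpoint, start Z0 = Sat(¬lock) = {Req, Grant, Done, Wait}, add states in Sat(¬start) with some successor in Z. Already a fixed point.
Sat(E[¬start U ¬lock]) = {Req, Grant, Done, Wait}
E[lock U E[¬start U ¬lock]]: least fixpoint, start Z0 = Sat(E[¬start U ¬lock]) = {Req, Grant, Done, Wait}, add states in Sat(lock) with some successor in Z. Already a fixed point.
Sat(E[lock U E[¬start U ¬lock]]) = {Req, Grant, Done, Wait}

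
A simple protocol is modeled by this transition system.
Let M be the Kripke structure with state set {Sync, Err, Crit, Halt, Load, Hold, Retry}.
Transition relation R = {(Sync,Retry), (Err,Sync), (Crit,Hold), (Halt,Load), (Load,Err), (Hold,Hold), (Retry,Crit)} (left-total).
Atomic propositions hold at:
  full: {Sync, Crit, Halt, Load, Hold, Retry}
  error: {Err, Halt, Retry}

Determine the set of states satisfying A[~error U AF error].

Sat(~error) = {Sync, Crit, Load, Hold}
AF error: least fixpoint, start Z0 = {Err, Halt, Retry}, add states with every successor in Z. Z1 = {Sync, Err, Halt, Load, Retry}; fixed.
Sat(AF error) = {Sync, Err, Halt, Load, Retry}
A[~error U AF error]: least fixpoint, start Z0 = Sat(AF error) = {Sync, Err, Halt, Load, Retry}, add states in Sat(~error) with every successor in Z. Already a fixed point.
Sat(A[~error U AF error]) = {Sync, Err, Halt, Load, Retry}

{Sync, Err, Halt, Load, Retry}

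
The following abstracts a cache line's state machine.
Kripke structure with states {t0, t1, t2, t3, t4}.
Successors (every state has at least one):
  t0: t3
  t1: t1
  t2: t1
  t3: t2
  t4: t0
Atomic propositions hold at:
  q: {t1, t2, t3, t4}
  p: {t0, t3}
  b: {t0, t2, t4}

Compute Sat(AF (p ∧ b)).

Sat(p ∧ b) = {t0}
AF (p ∧ b): least fixpoint, start Z0 = {t0}, add states with every successor in Z. Z1 = {t0, t4}; fixed.
Sat(AF (p ∧ b)) = {t0, t4}

{t0, t4}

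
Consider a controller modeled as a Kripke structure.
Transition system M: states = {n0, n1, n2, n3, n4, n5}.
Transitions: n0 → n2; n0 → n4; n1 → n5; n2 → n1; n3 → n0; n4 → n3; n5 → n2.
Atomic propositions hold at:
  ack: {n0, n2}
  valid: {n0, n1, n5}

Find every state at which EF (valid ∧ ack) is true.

{n0, n3, n4}

Sat(valid ∧ ack) = {n0}
EF (valid ∧ ack): least fixpoint, start Z0 = {n0}, add states with some successor in Z. Z1 = {n0, n3}; Z2 = {n0, n3, n4}; fixed.
Sat(EF (valid ∧ ack)) = {n0, n3, n4}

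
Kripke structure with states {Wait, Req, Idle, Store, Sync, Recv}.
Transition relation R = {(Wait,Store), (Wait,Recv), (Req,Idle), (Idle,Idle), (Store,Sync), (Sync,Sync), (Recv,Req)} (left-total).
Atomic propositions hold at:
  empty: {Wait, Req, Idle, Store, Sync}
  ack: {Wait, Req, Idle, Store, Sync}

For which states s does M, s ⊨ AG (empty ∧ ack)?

Sat(empty ∧ ack) = {Wait, Req, Idle, Store, Sync}
AG (empty ∧ ack): greatest fixpoint, start Z0 = {Wait, Req, Idle, Store, Sync}, keep only states in Sat with every successor in Z. Z1 = {Req, Idle, Store, Sync}; fixed.
Sat(AG (empty ∧ ack)) = {Req, Idle, Store, Sync}

{Req, Idle, Store, Sync}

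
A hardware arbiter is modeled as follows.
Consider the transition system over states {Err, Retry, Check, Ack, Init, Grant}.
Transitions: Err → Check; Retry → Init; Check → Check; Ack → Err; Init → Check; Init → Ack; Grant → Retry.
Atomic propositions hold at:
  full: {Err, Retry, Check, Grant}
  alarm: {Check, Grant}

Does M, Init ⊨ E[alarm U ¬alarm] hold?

Sat(¬alarm) = {Err, Retry, Ack, Init}
E[alarm U ¬alarm]: least fixpoint, start Z0 = Sat(¬alarm) = {Err, Retry, Ack, Init}, add states in Sat(alarm) with some successor in Z. Z1 = {Err, Retry, Ack, Init, Grant}; fixed.
Sat(E[alarm U ¬alarm]) = {Err, Retry, Ack, Init, Grant}
Init ∈ Sat(E[alarm U ¬alarm]) = {Err, Retry, Ack, Init, Grant}, so the formula holds at Init.

Yes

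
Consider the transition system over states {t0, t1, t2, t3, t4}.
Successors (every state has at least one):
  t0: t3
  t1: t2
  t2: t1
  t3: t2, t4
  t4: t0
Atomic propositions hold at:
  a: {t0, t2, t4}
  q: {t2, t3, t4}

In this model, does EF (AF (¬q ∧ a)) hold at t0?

Sat(¬q) = {t0, t1}
Sat(¬q ∧ a) = {t0}
AF (¬q ∧ a): least fixpoint, start Z0 = {t0}, add states with every successor in Z. Z1 = {t0, t4}; fixed.
Sat(AF (¬q ∧ a)) = {t0, t4}
EF (AF (¬q ∧ a)): least fixpoint, start Z0 = {t0, t4}, add states with some successor in Z. Z1 = {t0, t3, t4}; fixed.
Sat(EF (AF (¬q ∧ a))) = {t0, t3, t4}
t0 ∈ Sat(EF (AF (¬q ∧ a))) = {t0, t3, t4}, so the formula holds at t0.

Yes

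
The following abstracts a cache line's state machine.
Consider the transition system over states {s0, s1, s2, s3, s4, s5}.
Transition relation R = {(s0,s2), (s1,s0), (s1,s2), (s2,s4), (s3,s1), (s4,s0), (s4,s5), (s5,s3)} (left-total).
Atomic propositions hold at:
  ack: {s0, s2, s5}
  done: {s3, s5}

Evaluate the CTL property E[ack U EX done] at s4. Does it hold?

Sat(EX done) = {s : some successor in {s3, s5}} = {s4, s5}
E[ack U EX done]: least fixpoint, start Z0 = Sat(EX done) = {s4, s5}, add states in Sat(ack) with some successor in Z. Z1 = {s2, s4, s5}; Z2 = {s0, s2, s4, s5}; fixed.
Sat(E[ack U EX done]) = {s0, s2, s4, s5}
s4 ∈ Sat(E[ack U EX done]) = {s0, s2, s4, s5}, so the formula holds at s4.

Yes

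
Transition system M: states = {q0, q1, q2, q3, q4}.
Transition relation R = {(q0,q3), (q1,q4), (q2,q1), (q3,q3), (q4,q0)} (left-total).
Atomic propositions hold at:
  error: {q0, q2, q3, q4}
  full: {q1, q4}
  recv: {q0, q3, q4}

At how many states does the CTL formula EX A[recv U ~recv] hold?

1

Sat(~recv) = {q1, q2}
A[recv U ~recv]: least fixpoint, start Z0 = Sat(~recv) = {q1, q2}, add states in Sat(recv) with every successor in Z. Already a fixed point.
Sat(A[recv U ~recv]) = {q1, q2}
Sat(EX A[recv U ~recv]) = {s : some successor in {q1, q2}} = {q2}
|Sat(EX A[recv U ~recv])| = |{q2}| = 1.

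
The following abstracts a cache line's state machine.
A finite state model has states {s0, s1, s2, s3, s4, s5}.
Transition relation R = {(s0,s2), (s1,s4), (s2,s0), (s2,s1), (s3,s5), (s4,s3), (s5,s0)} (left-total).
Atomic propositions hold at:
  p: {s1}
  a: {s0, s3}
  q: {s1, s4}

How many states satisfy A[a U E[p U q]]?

2

E[p U q]: least fixpoint, start Z0 = Sat(q) = {s1, s4}, add states in Sat(p) with some successor in Z. Already a fixed point.
Sat(E[p U q]) = {s1, s4}
A[a U E[p U q]]: least fixpoint, start Z0 = Sat(E[p U q]) = {s1, s4}, add states in Sat(a) with every successor in Z. Already a fixed point.
Sat(A[a U E[p U q]]) = {s1, s4}
|Sat(A[a U E[p U q]])| = |{s1, s4}| = 2.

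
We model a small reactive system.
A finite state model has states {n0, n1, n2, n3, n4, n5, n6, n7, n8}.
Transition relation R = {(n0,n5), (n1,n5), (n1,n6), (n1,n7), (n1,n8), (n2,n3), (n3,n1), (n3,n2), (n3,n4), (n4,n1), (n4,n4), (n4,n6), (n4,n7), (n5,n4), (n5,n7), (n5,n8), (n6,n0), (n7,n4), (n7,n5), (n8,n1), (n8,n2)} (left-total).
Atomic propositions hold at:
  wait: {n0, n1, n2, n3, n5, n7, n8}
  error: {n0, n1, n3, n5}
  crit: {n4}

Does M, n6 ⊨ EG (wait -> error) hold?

Sat(wait -> error) = {n0, n1, n3, n4, n5, n6}
EG (wait -> error): greatest fixpoint, start Z0 = {n0, n1, n3, n4, n5, n6}, keep only states in Sat with some successor in Z. Already a fixed point.
Sat(EG (wait -> error)) = {n0, n1, n3, n4, n5, n6}
n6 ∈ Sat(EG (wait -> error)) = {n0, n1, n3, n4, n5, n6}, so the formula holds at n6.

Yes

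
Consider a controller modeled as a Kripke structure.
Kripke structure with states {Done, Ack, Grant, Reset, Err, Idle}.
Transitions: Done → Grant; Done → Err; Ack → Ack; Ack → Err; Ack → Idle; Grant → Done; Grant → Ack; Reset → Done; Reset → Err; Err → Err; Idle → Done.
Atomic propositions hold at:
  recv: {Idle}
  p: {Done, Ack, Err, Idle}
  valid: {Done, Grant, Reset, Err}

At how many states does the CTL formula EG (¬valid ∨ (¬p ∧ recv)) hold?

1

Sat(¬valid) = {Ack, Idle}
Sat(¬p) = {Grant, Reset}
Sat(¬p ∧ recv) = ∅
Sat(¬valid ∨ (¬p ∧ recv)) = {Ack, Idle}
EG (¬valid ∨ (¬p ∧ recv)): greatest fixpoint, start Z0 = {Ack, Idle}, keep only states in Sat with some successor in Z. Z1 = {Ack}; fixed.
Sat(EG (¬valid ∨ (¬p ∧ recv))) = {Ack}
|Sat(EG (¬valid ∨ (¬p ∧ recv)))| = |{Ack}| = 1.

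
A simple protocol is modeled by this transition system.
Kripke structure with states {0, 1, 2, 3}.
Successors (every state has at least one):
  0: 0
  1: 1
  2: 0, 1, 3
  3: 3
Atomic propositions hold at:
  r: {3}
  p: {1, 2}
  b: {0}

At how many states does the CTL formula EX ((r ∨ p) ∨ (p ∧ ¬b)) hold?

Sat(r ∨ p) = {1, 2, 3}
Sat(¬b) = {1, 2, 3}
Sat(p ∧ ¬b) = {1, 2}
Sat((r ∨ p) ∨ (p ∧ ¬b)) = {1, 2, 3}
Sat(EX ((r ∨ p) ∨ (p ∧ ¬b))) = {s : some successor in {1, 2, 3}} = {1, 2, 3}
|Sat(EX ((r ∨ p) ∨ (p ∧ ¬b)))| = |{1, 2, 3}| = 3.

3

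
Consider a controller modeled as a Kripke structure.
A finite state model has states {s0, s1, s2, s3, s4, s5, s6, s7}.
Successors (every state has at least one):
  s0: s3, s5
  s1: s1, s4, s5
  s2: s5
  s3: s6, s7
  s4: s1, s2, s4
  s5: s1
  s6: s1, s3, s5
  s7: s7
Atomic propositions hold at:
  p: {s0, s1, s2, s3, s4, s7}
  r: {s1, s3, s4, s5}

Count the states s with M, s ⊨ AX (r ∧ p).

Sat(r ∧ p) = {s1, s3, s4}
Sat(AX (r ∧ p)) = {s : every successor in {s1, s3, s4}} = {s5}
|Sat(AX (r ∧ p))| = |{s5}| = 1.

1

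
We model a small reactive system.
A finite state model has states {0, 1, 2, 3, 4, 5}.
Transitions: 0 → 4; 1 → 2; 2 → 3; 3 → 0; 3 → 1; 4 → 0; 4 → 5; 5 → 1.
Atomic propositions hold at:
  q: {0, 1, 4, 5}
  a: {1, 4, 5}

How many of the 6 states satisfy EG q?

2

EG q: greatest fixpoint, start Z0 = {0, 1, 4, 5}, keep only states in Sat with some successor in Z. Z1 = {0, 4, 5}; Z2 = {0, 4}; fixed.
Sat(EG q) = {0, 4}
|Sat(EG q)| = |{0, 4}| = 2.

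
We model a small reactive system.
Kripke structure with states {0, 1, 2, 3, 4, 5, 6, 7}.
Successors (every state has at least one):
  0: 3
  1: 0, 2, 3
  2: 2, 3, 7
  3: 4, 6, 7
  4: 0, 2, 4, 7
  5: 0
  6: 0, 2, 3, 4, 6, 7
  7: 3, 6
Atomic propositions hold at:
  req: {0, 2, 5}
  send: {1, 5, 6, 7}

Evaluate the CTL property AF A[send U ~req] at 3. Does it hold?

Yes

Sat(~req) = {1, 3, 4, 6, 7}
A[send U ~req]: least fixpoint, start Z0 = Sat(~req) = {1, 3, 4, 6, 7}, add states in Sat(send) with every successor in Z. Already a fixed point.
Sat(A[send U ~req]) = {1, 3, 4, 6, 7}
AF A[send U ~req]: least fixpoint, start Z0 = {1, 3, 4, 6, 7}, add states with every successor in Z. Z1 = {0, 1, 3, 4, 6, 7}; Z2 = {0, 1, 3, 4, 5, 6, 7}; fixed.
Sat(AF A[send U ~req]) = {0, 1, 3, 4, 5, 6, 7}
3 ∈ Sat(AF A[send U ~req]) = {0, 1, 3, 4, 5, 6, 7}, so the formula holds at 3.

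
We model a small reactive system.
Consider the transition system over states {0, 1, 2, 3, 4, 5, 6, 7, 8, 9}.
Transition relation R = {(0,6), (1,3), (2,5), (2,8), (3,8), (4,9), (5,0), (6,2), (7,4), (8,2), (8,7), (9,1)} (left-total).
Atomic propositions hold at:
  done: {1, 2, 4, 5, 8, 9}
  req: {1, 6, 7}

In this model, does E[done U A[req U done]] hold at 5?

A[req U done]: least fixpoint, start Z0 = Sat(done) = {1, 2, 4, 5, 8, 9}, add states in Sat(req) with every successor in Z. Z1 = {1, 2, 4, 5, 6, 7, 8, 9}; fixed.
Sat(A[req U done]) = {1, 2, 4, 5, 6, 7, 8, 9}
E[done U A[req U done]]: least fixpoint, start Z0 = Sat(A[req U done]) = {1, 2, 4, 5, 6, 7, 8, 9}, add states in Sat(done) with some successor in Z. Already a fixed point.
Sat(E[done U A[req U done]]) = {1, 2, 4, 5, 6, 7, 8, 9}
5 ∈ Sat(E[done U A[req U done]]) = {1, 2, 4, 5, 6, 7, 8, 9}, so the formula holds at 5.

Yes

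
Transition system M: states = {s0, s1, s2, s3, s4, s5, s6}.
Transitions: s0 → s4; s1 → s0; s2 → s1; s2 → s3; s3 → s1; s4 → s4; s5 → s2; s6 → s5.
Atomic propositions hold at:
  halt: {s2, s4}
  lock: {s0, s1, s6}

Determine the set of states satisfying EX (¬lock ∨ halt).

{s0, s2, s4, s5, s6}

Sat(¬lock) = {s2, s3, s4, s5}
Sat(¬lock ∨ halt) = {s2, s3, s4, s5}
Sat(EX (¬lock ∨ halt)) = {s : some successor in {s2, s3, s4, s5}} = {s0, s2, s4, s5, s6}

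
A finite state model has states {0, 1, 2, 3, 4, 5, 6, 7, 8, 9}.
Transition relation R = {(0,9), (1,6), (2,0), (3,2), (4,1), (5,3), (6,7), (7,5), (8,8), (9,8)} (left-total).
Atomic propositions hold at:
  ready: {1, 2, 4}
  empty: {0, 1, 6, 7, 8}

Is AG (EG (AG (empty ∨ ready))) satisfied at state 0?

No

Sat(empty ∨ ready) = {0, 1, 2, 4, 6, 7, 8}
AG (empty ∨ ready): greatest fixpoint, start Z0 = {0, 1, 2, 4, 6, 7, 8}, keep only states in Sat with every successor in Z. Z1 = {1, 2, 4, 6, 8}; Z2 = {1, 4, 8}; Z3 = {4, 8}; Z4 = {8}; fixed.
Sat(AG (empty ∨ ready)) = {8}
EG (AG (empty ∨ ready)): greatest fixpoint, start Z0 = {8}, keep only states in Sat with some successor in Z. Already a fixed point.
Sat(EG (AG (empty ∨ ready))) = {8}
AG (EG (AG (empty ∨ ready))): greatest fixpoint, start Z0 = {8}, keep only states in Sat with every successor in Z. Already a fixed point.
Sat(AG (EG (AG (empty ∨ ready)))) = {8}
0 ∉ Sat(AG (EG (AG (empty ∨ ready)))) = {8}, so the formula does not hold at 0.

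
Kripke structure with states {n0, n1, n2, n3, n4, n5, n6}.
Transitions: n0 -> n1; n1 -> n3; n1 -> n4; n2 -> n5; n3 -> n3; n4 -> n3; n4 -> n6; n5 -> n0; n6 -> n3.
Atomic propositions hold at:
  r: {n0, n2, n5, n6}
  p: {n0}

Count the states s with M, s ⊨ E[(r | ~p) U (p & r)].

3

Sat(~p) = {n1, n2, n3, n4, n5, n6}
Sat(r | ~p) = {n0, n1, n2, n3, n4, n5, n6}
Sat(p & r) = {n0}
E[(r | ~p) U (p & r)]: least fixpoint, start Z0 = Sat((p & r)) = {n0}, add states in Sat(r | ~p) with some successor in Z. Z1 = {n0, n5}; Z2 = {n0, n2, n5}; fixed.
Sat(E[(r | ~p) U (p & r)]) = {n0, n2, n5}
|Sat(E[(r | ~p) U (p & r)])| = |{n0, n2, n5}| = 3.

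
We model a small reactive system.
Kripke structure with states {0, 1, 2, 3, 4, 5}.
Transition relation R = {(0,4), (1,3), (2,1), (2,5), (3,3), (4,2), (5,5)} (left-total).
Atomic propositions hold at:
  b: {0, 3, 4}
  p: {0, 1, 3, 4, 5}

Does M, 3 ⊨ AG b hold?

Yes

AG b: greatest fixpoint, start Z0 = {0, 3, 4}, keep only states in Sat with every successor in Z. Z1 = {0, 3}; Z2 = {3}; fixed.
Sat(AG b) = {3}
3 ∈ Sat(AG b) = {3}, so the formula holds at 3.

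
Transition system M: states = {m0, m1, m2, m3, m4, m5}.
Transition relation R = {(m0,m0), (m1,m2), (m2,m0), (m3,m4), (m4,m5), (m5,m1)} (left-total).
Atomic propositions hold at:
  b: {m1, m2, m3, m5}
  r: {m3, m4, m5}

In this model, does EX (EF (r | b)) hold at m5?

Sat(r | b) = {m1, m2, m3, m4, m5}
EF (r | b): least fixpoint, start Z0 = {m1, m2, m3, m4, m5}, add states with some successor in Z. Already a fixed point.
Sat(EF (r | b)) = {m1, m2, m3, m4, m5}
Sat(EX (EF (r | b))) = {s : some successor in {m1, m2, m3, m4, m5}} = {m1, m3, m4, m5}
m5 ∈ Sat(EX (EF (r | b))) = {m1, m3, m4, m5}, so the formula holds at m5.

Yes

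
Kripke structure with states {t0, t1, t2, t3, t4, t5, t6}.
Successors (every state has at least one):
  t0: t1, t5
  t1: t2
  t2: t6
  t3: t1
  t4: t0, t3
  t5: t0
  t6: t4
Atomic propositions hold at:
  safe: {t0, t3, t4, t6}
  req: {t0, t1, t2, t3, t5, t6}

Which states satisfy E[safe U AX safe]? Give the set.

{t0, t2, t4, t5, t6}

Sat(AX safe) = {s : every successor in {t0, t3, t4, t6}} = {t2, t4, t5, t6}
E[safe U AX safe]: least fixpoint, start Z0 = Sat(AX safe) = {t2, t4, t5, t6}, add states in Sat(safe) with some successor in Z. Z1 = {t0, t2, t4, t5, t6}; fixed.
Sat(E[safe U AX safe]) = {t0, t2, t4, t5, t6}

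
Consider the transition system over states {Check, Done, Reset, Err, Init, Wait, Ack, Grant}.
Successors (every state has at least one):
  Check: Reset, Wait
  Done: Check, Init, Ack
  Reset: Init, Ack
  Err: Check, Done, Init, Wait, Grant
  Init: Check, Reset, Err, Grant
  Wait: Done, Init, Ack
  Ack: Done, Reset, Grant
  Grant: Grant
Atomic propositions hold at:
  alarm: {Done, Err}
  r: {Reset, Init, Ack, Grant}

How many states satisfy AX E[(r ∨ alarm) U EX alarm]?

Sat(r ∨ alarm) = {Done, Reset, Err, Init, Ack, Grant}
Sat(EX alarm) = {s : some successor in {Done, Err}} = {Err, Init, Wait, Ack}
E[(r ∨ alarm) U EX alarm]: least fixpoint, start Z0 = Sat(EX alarm) = {Err, Init, Wait, Ack}, add states in Sat(r ∨ alarm) with some successor in Z. Z1 = {Done, Reset, Err, Init, Wait, Ack}; fixed.
Sat(E[(r ∨ alarm) U EX alarm]) = {Done, Reset, Err, Init, Wait, Ack}
Sat(AX E[(r ∨ alarm) U EX alarm]) = {s : every successor in {Done, Reset, Err, Init, Wait, Ack}} = {Check, Reset, Wait}
|Sat(AX E[(r ∨ alarm) U EX alarm])| = |{Check, Reset, Wait}| = 3.

3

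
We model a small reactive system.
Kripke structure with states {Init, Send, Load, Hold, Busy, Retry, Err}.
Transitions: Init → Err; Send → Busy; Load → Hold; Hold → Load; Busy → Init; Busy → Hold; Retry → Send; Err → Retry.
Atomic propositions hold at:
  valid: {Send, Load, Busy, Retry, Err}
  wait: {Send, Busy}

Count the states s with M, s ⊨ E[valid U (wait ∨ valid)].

5

Sat(wait ∨ valid) = {Send, Load, Busy, Retry, Err}
E[valid U (wait ∨ valid)]: least fixpoint, start Z0 = Sat((wait ∨ valid)) = {Send, Load, Busy, Retry, Err}, add states in Sat(valid) with some successor in Z. Already a fixed point.
Sat(E[valid U (wait ∨ valid)]) = {Send, Load, Busy, Retry, Err}
|Sat(E[valid U (wait ∨ valid)])| = |{Send, Load, Busy, Retry, Err}| = 5.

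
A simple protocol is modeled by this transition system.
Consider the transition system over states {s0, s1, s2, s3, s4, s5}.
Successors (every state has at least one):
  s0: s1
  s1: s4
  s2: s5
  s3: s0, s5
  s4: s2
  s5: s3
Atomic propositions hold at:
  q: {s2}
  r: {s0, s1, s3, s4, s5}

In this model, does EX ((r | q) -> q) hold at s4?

Yes

Sat(r | q) = {s0, s1, s2, s3, s4, s5}
Sat((r | q) -> q) = {s2}
Sat(EX ((r | q) -> q)) = {s : some successor in {s2}} = {s4}
s4 ∈ Sat(EX ((r | q) -> q)) = {s4}, so the formula holds at s4.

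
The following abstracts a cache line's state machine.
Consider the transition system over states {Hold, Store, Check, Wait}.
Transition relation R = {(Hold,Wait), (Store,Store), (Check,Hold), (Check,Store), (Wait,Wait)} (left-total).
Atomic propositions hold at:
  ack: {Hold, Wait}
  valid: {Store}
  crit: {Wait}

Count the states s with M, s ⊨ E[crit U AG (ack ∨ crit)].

2

Sat(ack ∨ crit) = {Hold, Wait}
AG (ack ∨ crit): greatest fixpoint, start Z0 = {Hold, Wait}, keep only states in Sat with every successor in Z. Already a fixed point.
Sat(AG (ack ∨ crit)) = {Hold, Wait}
E[crit U AG (ack ∨ crit)]: least fixpoint, start Z0 = Sat(AG (ack ∨ crit)) = {Hold, Wait}, add states in Sat(crit) with some successor in Z. Already a fixed point.
Sat(E[crit U AG (ack ∨ crit)]) = {Hold, Wait}
|Sat(E[crit U AG (ack ∨ crit)])| = |{Hold, Wait}| = 2.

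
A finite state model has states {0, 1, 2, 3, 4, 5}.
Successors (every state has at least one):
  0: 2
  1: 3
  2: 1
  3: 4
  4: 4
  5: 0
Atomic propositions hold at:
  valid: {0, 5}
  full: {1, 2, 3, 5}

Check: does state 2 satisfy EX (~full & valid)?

Sat(~full) = {0, 4}
Sat(~full & valid) = {0}
Sat(EX (~full & valid)) = {s : some successor in {0}} = {5}
2 ∉ Sat(EX (~full & valid)) = {5}, so the formula does not hold at 2.

No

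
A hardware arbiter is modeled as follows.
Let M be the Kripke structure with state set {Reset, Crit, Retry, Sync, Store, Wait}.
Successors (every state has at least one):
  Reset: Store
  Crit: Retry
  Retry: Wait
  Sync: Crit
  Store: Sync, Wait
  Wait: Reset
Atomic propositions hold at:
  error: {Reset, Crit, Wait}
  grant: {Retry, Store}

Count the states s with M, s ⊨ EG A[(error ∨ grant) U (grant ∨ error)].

Sat(error ∨ grant) = {Reset, Crit, Retry, Store, Wait}
Sat(grant ∨ error) = {Reset, Crit, Retry, Store, Wait}
A[(error ∨ grant) U (grant ∨ error)]: least fixpoint, start Z0 = Sat((grant ∨ error)) = {Reset, Crit, Retry, Store, Wait}, add states in Sat(error ∨ grant) with every successor in Z. Already a fixed point.
Sat(A[(error ∨ grant) U (grant ∨ error)]) = {Reset, Crit, Retry, Store, Wait}
EG A[(error ∨ grant) U (grant ∨ error)]: greatest fixpoint, start Z0 = {Reset, Crit, Retry, Store, Wait}, keep only states in Sat with some successor in Z. Already a fixed point.
Sat(EG A[(error ∨ grant) U (grant ∨ error)]) = {Reset, Crit, Retry, Store, Wait}
|Sat(EG A[(error ∨ grant) U (grant ∨ error)])| = |{Reset, Crit, Retry, Store, Wait}| = 5.

5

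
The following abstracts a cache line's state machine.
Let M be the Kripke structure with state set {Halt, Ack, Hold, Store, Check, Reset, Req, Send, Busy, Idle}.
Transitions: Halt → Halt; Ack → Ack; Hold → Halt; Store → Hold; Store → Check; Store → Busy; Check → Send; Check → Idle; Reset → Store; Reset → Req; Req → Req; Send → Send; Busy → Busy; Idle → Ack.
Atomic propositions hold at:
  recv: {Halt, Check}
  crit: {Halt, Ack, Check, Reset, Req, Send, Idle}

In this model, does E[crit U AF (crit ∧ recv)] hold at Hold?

Sat(crit ∧ recv) = {Halt, Check}
AF (crit ∧ recv): least fixpoint, start Z0 = {Halt, Check}, add states with every successor in Z. Z1 = {Halt, Hold, Check}; fixed.
Sat(AF (crit ∧ recv)) = {Halt, Hold, Check}
E[crit U AF (crit ∧ recv)]: least fixpoint, start Z0 = Sat(AF (crit ∧ recv)) = {Halt, Hold, Check}, add states in Sat(crit) with some successor in Z. Already a fixed point.
Sat(E[crit U AF (crit ∧ recv)]) = {Halt, Hold, Check}
Hold ∈ Sat(E[crit U AF (crit ∧ recv)]) = {Halt, Hold, Check}, so the formula holds at Hold.

Yes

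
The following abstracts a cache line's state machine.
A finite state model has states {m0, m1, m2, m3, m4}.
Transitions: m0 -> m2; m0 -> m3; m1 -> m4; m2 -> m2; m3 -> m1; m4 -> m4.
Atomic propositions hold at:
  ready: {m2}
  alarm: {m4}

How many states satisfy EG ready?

EG ready: greatest fixpoint, start Z0 = {m2}, keep only states in Sat with some successor in Z. Already a fixed point.
Sat(EG ready) = {m2}
|Sat(EG ready)| = |{m2}| = 1.

1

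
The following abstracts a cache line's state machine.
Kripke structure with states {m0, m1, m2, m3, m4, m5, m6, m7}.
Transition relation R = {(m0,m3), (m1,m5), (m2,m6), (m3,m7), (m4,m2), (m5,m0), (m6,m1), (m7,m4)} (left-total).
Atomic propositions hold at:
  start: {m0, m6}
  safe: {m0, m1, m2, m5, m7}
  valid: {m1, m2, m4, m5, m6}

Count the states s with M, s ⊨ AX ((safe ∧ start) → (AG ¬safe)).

Sat(safe ∧ start) = {m0}
Sat(¬safe) = {m3, m4, m6}
AG ¬safe: greatest fixpoint, start Z0 = {m3, m4, m6}, keep only states in Sat with every successor in Z. Z1 = ∅; fixed.
Sat(AG ¬safe) = ∅
Sat((safe ∧ start) → (AG ¬safe)) = {m1, m2, m3, m4, m5, m6, m7}
Sat(AX ((safe ∧ start) → (AG ¬safe))) = {s : every successor in {m1, m2, m3, m4, m5, m6, m7}} = {m0, m1, m2, m3, m4, m6, m7}
|Sat(AX ((safe ∧ start) → (AG ¬safe)))| = |{m0, m1, m2, m3, m4, m6, m7}| = 7.

7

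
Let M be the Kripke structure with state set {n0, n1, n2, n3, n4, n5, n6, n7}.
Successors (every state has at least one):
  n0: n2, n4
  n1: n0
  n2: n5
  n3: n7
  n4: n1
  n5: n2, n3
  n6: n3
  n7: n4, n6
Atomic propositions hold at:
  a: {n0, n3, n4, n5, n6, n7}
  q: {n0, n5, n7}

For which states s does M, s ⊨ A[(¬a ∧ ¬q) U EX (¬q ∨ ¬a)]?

Sat(¬a) = {n1, n2}
Sat(¬q) = {n1, n2, n3, n4, n6}
Sat(¬a ∧ ¬q) = {n1, n2}
Sat(¬q ∨ ¬a) = {n1, n2, n3, n4, n6}
Sat(EX (¬q ∨ ¬a)) = {s : some successor in {n1, n2, n3, n4, n6}} = {n0, n4, n5, n6, n7}
A[(¬a ∧ ¬q) U EX (¬q ∨ ¬a)]: least fixpoint, start Z0 = Sat(EX (¬q ∨ ¬a)) = {n0, n4, n5, n6, n7}, add states in Sat(¬a ∧ ¬q) with every successor in Z. Z1 = {n0, n1, n2, n4, n5, n6, n7}; fixed.
Sat(A[(¬a ∧ ¬q) U EX (¬q ∨ ¬a)]) = {n0, n1, n2, n4, n5, n6, n7}

{n0, n1, n2, n4, n5, n6, n7}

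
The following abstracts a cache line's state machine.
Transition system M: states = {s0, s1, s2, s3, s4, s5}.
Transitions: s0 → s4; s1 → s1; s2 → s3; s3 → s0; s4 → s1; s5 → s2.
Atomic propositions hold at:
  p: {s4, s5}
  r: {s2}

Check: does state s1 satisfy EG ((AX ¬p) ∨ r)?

Sat(¬p) = {s0, s1, s2, s3}
Sat(AX ¬p) = {s : every successor in {s0, s1, s2, s3}} = {s1, s2, s3, s4, s5}
Sat((AX ¬p) ∨ r) = {s1, s2, s3, s4, s5}
EG ((AX ¬p) ∨ r): greatest fixpoint, start Z0 = {s1, s2, s3, s4, s5}, keep only states in Sat with some successor in Z. Z1 = {s1, s2, s4, s5}; Z2 = {s1, s4, s5}; Z3 = {s1, s4}; fixed.
Sat(EG ((AX ¬p) ∨ r)) = {s1, s4}
s1 ∈ Sat(EG ((AX ¬p) ∨ r)) = {s1, s4}, so the formula holds at s1.

Yes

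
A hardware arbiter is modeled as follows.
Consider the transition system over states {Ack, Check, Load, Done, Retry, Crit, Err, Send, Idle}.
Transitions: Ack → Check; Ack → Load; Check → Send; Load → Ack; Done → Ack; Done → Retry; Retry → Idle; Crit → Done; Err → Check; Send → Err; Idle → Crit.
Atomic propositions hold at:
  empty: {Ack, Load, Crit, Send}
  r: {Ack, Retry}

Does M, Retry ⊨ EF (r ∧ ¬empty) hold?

Sat(¬empty) = {Check, Done, Retry, Err, Idle}
Sat(r ∧ ¬empty) = {Retry}
EF (r ∧ ¬empty): least fixpoint, start Z0 = {Retry}, add states with some successor in Z. Z1 = {Done, Retry}; Z2 = {Done, Retry, Crit}; Z3 = {Done, Retry, Crit, Idle}; fixed.
Sat(EF (r ∧ ¬empty)) = {Done, Retry, Crit, Idle}
Retry ∈ Sat(EF (r ∧ ¬empty)) = {Done, Retry, Crit, Idle}, so the formula holds at Retry.

Yes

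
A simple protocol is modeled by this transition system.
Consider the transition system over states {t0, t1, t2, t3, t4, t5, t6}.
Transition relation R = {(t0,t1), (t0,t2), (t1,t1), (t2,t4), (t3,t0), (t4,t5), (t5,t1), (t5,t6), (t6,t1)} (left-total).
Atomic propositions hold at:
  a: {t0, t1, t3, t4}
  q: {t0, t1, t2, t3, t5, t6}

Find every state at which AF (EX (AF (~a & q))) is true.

Sat(~a) = {t2, t5, t6}
Sat(~a & q) = {t2, t5, t6}
AF (~a & q): least fixpoint, start Z0 = {t2, t5, t6}, add states with every successor in Z. Z1 = {t2, t4, t5, t6}; fixed.
Sat(AF (~a & q)) = {t2, t4, t5, t6}
Sat(EX (AF (~a & q))) = {s : some successor in {t2, t4, t5, t6}} = {t0, t2, t4, t5}
AF (EX (AF (~a & q))): least fixpoint, start Z0 = {t0, t2, t4, t5}, add states with every successor in Z. Z1 = {t0, t2, t3, t4, t5}; fixed.
Sat(AF (EX (AF (~a & q)))) = {t0, t2, t3, t4, t5}

{t0, t2, t3, t4, t5}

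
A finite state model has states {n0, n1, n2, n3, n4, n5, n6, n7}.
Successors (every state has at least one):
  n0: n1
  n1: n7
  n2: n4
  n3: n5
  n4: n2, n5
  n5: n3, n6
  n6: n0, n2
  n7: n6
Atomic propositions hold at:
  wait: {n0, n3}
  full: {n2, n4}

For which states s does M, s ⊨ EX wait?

Sat(EX wait) = {s : some successor in {n0, n3}} = {n5, n6}

{n5, n6}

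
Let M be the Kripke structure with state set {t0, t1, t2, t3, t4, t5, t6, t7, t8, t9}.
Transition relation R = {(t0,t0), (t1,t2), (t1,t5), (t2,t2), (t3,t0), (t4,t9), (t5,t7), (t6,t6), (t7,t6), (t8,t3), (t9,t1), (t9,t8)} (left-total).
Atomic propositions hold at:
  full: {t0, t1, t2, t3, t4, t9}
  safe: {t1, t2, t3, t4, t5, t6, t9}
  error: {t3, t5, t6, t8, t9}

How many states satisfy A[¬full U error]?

Sat(¬full) = {t5, t6, t7, t8}
A[¬full U error]: least fixpoint, start Z0 = Sat(error) = {t3, t5, t6, t8, t9}, add states in Sat(¬full) with every successor in Z. Z1 = {t3, t5, t6, t7, t8, t9}; fixed.
Sat(A[¬full U error]) = {t3, t5, t6, t7, t8, t9}
|Sat(A[¬full U error])| = |{t3, t5, t6, t7, t8, t9}| = 6.

6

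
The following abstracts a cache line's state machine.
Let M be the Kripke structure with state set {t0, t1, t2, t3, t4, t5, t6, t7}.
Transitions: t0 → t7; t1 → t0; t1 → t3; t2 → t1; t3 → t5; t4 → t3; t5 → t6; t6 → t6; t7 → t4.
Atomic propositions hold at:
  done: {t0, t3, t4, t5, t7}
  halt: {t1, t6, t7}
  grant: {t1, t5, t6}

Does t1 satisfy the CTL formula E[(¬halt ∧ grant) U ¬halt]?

Sat(¬halt) = {t0, t2, t3, t4, t5}
Sat(¬halt ∧ grant) = {t5}
E[(¬halt ∧ grant) U ¬halt]: least fixpoint, start Z0 = Sat(¬halt) = {t0, t2, t3, t4, t5}, add states in Sat(¬halt ∧ grant) with some successor in Z. Already a fixed point.
Sat(E[(¬halt ∧ grant) U ¬halt]) = {t0, t2, t3, t4, t5}
t1 ∉ Sat(E[(¬halt ∧ grant) U ¬halt]) = {t0, t2, t3, t4, t5}, so the formula does not hold at t1.

No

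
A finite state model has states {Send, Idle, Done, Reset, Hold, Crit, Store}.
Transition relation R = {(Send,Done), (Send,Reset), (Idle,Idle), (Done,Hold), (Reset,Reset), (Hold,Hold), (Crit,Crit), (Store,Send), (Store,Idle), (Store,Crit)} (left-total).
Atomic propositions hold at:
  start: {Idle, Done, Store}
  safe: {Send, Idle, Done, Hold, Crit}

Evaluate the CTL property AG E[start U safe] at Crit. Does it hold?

E[start U safe]: least fixpoint, start Z0 = Sat(safe) = {Send, Idle, Done, Hold, Crit}, add states in Sat(start) with some successor in Z. Z1 = {Send, Idle, Done, Hold, Crit, Store}; fixed.
Sat(E[start U safe]) = {Send, Idle, Done, Hold, Crit, Store}
AG E[start U safe]: greatest fixpoint, start Z0 = {Send, Idle, Done, Hold, Crit, Store}, keep only states in Sat with every successor in Z. Z1 = {Idle, Done, Hold, Crit, Store}; Z2 = {Idle, Done, Hold, Crit}; fixed.
Sat(AG E[start U safe]) = {Idle, Done, Hold, Crit}
Crit ∈ Sat(AG E[start U safe]) = {Idle, Done, Hold, Crit}, so the formula holds at Crit.

Yes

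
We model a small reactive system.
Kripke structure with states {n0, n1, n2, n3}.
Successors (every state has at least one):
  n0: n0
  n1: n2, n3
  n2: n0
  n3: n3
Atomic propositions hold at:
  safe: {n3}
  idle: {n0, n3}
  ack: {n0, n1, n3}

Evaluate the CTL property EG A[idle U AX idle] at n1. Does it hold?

No

Sat(AX idle) = {s : every successor in {n0, n3}} = {n0, n2, n3}
A[idle U AX idle]: least fixpoint, start Z0 = Sat(AX idle) = {n0, n2, n3}, add states in Sat(idle) with every successor in Z. Already a fixed point.
Sat(A[idle U AX idle]) = {n0, n2, n3}
EG A[idle U AX idle]: greatest fixpoint, start Z0 = {n0, n2, n3}, keep only states in Sat with some successor in Z. Already a fixed point.
Sat(EG A[idle U AX idle]) = {n0, n2, n3}
n1 ∉ Sat(EG A[idle U AX idle]) = {n0, n2, n3}, so the formula does not hold at n1.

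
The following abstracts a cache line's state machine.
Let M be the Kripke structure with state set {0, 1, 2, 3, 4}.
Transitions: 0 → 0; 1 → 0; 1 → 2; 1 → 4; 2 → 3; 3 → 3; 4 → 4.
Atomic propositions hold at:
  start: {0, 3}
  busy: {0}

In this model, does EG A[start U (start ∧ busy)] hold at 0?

Sat(start ∧ busy) = {0}
A[start U (start ∧ busy)]: least fixpoint, start Z0 = Sat((start ∧ busy)) = {0}, add states in Sat(start) with every successor in Z. Already a fixed point.
Sat(A[start U (start ∧ busy)]) = {0}
EG A[start U (start ∧ busy)]: greatest fixpoint, start Z0 = {0}, keep only states in Sat with some successor in Z. Already a fixed point.
Sat(EG A[start U (start ∧ busy)]) = {0}
0 ∈ Sat(EG A[start U (start ∧ busy)]) = {0}, so the formula holds at 0.

Yes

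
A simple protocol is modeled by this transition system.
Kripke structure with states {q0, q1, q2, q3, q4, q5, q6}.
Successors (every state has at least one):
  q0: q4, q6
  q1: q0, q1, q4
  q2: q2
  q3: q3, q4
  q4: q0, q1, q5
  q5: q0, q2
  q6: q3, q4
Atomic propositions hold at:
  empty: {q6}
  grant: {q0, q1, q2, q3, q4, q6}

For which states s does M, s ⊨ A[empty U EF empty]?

{q0, q1, q3, q4, q5, q6}

EF empty: least fixpoint, start Z0 = {q6}, add states with some successor in Z. Z1 = {q0, q6}; Z2 = {q0, q1, q4, q5, q6}; Z3 = {q0, q1, q3, q4, q5, q6}; fixed.
Sat(EF empty) = {q0, q1, q3, q4, q5, q6}
A[empty U EF empty]: least fixpoint, start Z0 = Sat(EF empty) = {q0, q1, q3, q4, q5, q6}, add states in Sat(empty) with every successor in Z. Already a fixed point.
Sat(A[empty U EF empty]) = {q0, q1, q3, q4, q5, q6}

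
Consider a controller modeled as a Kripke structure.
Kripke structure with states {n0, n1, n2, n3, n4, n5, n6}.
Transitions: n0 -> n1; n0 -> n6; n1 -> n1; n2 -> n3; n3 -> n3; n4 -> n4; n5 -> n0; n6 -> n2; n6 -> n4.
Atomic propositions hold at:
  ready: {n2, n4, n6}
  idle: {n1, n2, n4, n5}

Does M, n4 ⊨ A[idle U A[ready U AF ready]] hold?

Yes

AF ready: least fixpoint, start Z0 = {n2, n4, n6}, add states with every successor in Z. Already a fixed point.
Sat(AF ready) = {n2, n4, n6}
A[ready U AF ready]: least fixpoint, start Z0 = Sat(AF ready) = {n2, n4, n6}, add states in Sat(ready) with every successor in Z. Already a fixed point.
Sat(A[ready U AF ready]) = {n2, n4, n6}
A[idle U A[ready U AF ready]]: least fixpoint, start Z0 = Sat(A[ready U AF ready]) = {n2, n4, n6}, add states in Sat(idle) with every successor in Z. Already a fixed point.
Sat(A[idle U A[ready U AF ready]]) = {n2, n4, n6}
n4 ∈ Sat(A[idle U A[ready U AF ready]]) = {n2, n4, n6}, so the formula holds at n4.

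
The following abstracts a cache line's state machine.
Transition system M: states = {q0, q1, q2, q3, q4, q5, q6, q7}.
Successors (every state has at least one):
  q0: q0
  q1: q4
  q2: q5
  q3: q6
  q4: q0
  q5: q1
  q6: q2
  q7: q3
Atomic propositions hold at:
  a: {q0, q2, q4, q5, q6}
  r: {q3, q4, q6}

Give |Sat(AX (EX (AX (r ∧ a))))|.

Sat(r ∧ a) = {q4, q6}
Sat(AX (r ∧ a)) = {s : every successor in {q4, q6}} = {q1, q3}
Sat(EX (AX (r ∧ a))) = {s : some successor in {q1, q3}} = {q5, q7}
Sat(AX (EX (AX (r ∧ a)))) = {s : every successor in {q5, q7}} = {q2}
|Sat(AX (EX (AX (r ∧ a))))| = |{q2}| = 1.

1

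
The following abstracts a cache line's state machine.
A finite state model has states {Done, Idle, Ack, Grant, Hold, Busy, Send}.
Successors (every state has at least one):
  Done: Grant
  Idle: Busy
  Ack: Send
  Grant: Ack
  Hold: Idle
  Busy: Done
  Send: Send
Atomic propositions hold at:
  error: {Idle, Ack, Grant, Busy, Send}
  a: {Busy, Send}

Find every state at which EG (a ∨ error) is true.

{Ack, Grant, Send}

Sat(a ∨ error) = {Idle, Ack, Grant, Busy, Send}
EG (a ∨ error): greatest fixpoint, start Z0 = {Idle, Ack, Grant, Busy, Send}, keep only states in Sat with some successor in Z. Z1 = {Idle, Ack, Grant, Send}; Z2 = {Ack, Grant, Send}; fixed.
Sat(EG (a ∨ error)) = {Ack, Grant, Send}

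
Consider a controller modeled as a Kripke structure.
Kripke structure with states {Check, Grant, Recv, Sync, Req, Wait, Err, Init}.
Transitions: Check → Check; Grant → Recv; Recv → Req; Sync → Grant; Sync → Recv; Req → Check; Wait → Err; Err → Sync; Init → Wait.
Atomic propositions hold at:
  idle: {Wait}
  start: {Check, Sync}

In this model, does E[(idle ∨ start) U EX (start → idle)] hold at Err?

Sat(idle ∨ start) = {Check, Sync, Wait}
Sat(start → idle) = {Grant, Recv, Req, Wait, Err, Init}
Sat(EX (start → idle)) = {s : some successor in {Grant, Recv, Req, Wait, Err, Init}} = {Grant, Recv, Sync, Wait, Init}
E[(idle ∨ start) U EX (start → idle)]: least fixpoint, start Z0 = Sat(EX (start → idle)) = {Grant, Recv, Sync, Wait, Init}, add states in Sat(idle ∨ start) with some successor in Z. Already a fixed point.
Sat(E[(idle ∨ start) U EX (start → idle)]) = {Grant, Recv, Sync, Wait, Init}
Err ∉ Sat(E[(idle ∨ start) U EX (start → idle)]) = {Grant, Recv, Sync, Wait, Init}, so the formula does not hold at Err.

No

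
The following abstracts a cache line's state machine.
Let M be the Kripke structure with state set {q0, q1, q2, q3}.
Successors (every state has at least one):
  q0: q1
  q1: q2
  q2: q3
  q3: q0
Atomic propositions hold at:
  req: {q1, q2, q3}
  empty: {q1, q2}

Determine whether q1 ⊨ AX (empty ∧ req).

Yes

Sat(empty ∧ req) = {q1, q2}
Sat(AX (empty ∧ req)) = {s : every successor in {q1, q2}} = {q0, q1}
q1 ∈ Sat(AX (empty ∧ req)) = {q0, q1}, so the formula holds at q1.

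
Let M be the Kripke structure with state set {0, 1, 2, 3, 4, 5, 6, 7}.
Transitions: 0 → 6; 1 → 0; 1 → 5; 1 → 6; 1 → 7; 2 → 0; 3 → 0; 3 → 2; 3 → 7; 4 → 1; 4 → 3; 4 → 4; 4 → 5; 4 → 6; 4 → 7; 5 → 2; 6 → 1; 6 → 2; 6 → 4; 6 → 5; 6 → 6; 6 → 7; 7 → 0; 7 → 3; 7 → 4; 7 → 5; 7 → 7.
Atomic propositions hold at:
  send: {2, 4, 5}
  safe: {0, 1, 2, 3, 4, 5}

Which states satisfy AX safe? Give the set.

Sat(AX safe) = {s : every successor in {0, 1, 2, 3, 4, 5}} = {2, 5}

{2, 5}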